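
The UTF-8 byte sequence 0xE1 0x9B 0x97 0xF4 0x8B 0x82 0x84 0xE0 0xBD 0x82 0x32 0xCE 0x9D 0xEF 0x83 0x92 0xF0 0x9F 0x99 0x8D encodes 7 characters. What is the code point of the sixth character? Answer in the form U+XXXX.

Offset 0: leading byte 0xE1 = 11100001 → 3-byte char #1 = E1 9B 97.
Offset 3: leading byte 0xF4 = 11110100 → 4-byte char #2 = F4 8B 82 84.
Offset 7: leading byte 0xE0 = 11100000 → 3-byte char #3 = E0 BD 82.
Offset 10: leading byte 0x32 = 00110010 → 1-byte char #4 = 32.
Offset 11: leading byte 0xCE = 11001110 → 2-byte char #5 = CE 9D.
Offset 13: leading byte 0xEF = 11101111 → 3-byte char #6 = EF 83 92.
Leading byte 0xEF = 11101111 matches 1110xxxx → 3-byte sequence.
Byte 1: 0xEF = 11101111, payload 1111 (4 bits).
Byte 2: 0x83 = 10000011 (10xxxxxx ✓), payload 000011.
Byte 3: 0x92 = 10010010 (10xxxxxx ✓), payload 010010.
Concatenate: 1111000011010010 = 0xF0D2 (16 bits → U+F0D2).

U+F0D2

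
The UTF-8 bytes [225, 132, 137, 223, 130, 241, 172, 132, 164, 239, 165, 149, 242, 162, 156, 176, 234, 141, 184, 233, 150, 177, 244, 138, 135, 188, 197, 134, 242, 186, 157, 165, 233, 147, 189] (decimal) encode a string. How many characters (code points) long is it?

11

Byte at offset 0: 0xE1 = 11100001 → 3-byte char (#1). Advance 3.
Byte at offset 3: 0xDF = 11011111 → 2-byte char (#2). Advance 2.
Byte at offset 5: 0xF1 = 11110001 → 4-byte char (#3). Advance 4.
Byte at offset 9: 0xEF = 11101111 → 3-byte char (#4). Advance 3.
Byte at offset 12: 0xF2 = 11110010 → 4-byte char (#5). Advance 4.
Byte at offset 16: 0xEA = 11101010 → 3-byte char (#6). Advance 3.
Byte at offset 19: 0xE9 = 11101001 → 3-byte char (#7). Advance 3.
Byte at offset 22: 0xF4 = 11110100 → 4-byte char (#8). Advance 4.
Byte at offset 26: 0xC5 = 11000101 → 2-byte char (#9). Advance 2.
Byte at offset 28: 0xF2 = 11110010 → 4-byte char (#10). Advance 4.
Byte at offset 32: 0xE9 = 11101001 → 3-byte char (#11). Advance 3.
Reached end at offset 35 after 11 code points.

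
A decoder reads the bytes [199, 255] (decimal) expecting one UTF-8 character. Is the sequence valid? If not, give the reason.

Leading byte 0xC7 = 11000111 → 2-byte form.
Byte 2 is 0xFF = 11111111, which is not 10xxxxxx — expected a continuation byte.

invalid (non-continuation byte where continuation expected)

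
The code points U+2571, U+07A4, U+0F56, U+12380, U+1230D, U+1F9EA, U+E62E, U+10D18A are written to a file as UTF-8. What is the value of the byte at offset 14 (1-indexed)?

1-indexed offset 14 is 0-indexed offset 13.
U+2571 → 3-byte form E2 95 B1 at offsets 0–2.
U+07A4 → 2-byte form DE A4 at offsets 3–4.
U+0F56 → 3-byte form E0 BD 96 at offsets 5–7.
U+12380 → 4-byte form F0 92 8E 80 at offsets 8–11.
U+1230D → 4-byte form F0 92 8C 8D at offsets 12–15.
Offset 13 falls in char 5's range; it's byte 2 of F0 92 8C 8D = 0x92.

0x92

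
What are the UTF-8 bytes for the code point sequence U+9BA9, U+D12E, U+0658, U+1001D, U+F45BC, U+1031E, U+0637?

U+9BA9: 3-byte form → E9 AE A9.
U+D12E: 3-byte form → ED 84 AE.
U+0658: 2-byte form → D9 98.
U+1001D: 4-byte form → F0 90 80 9D.
U+F45BC: 4-byte form → F3 B4 96 BC.
U+1031E: 4-byte form → F0 90 8C 9E.
U+0637: 2-byte form → D8 B7.
Concatenated (22 bytes): E9 AE A9 ED 84 AE D9 98 F0 90 80 9D F3 B4 96 BC F0 90 8C 9E D8 B7.

E9 AE A9 ED 84 AE D9 98 F0 90 80 9D F3 B4 96 BC F0 90 8C 9E D8 B7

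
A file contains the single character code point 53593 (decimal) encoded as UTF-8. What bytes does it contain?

U+D159 = 0xD159 = 53593 decimal. In range U+0800–U+FFFF → 3-byte form: 1110xxxx 10xxxxxx 10xxxxxx.
Binary (16 bits): 1101000101011001.
Split 4+6+6: 1101 | 000101 | 011001.
Byte 1: 11101101 = 0xED.
Byte 2: 10000101 = 0x85.
Byte 3: 10011001 = 0x99.

ED 85 99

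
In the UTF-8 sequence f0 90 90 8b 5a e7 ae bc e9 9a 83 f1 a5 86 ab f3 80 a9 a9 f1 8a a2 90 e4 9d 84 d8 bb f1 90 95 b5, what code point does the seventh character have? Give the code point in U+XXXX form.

U+4A890

Offset 0: leading byte 0xF0 = 11110000 → 4-byte char #1 = F0 90 90 8B.
Offset 4: leading byte 0x5A = 01011010 → 1-byte char #2 = 5A.
Offset 5: leading byte 0xE7 = 11100111 → 3-byte char #3 = E7 AE BC.
Offset 8: leading byte 0xE9 = 11101001 → 3-byte char #4 = E9 9A 83.
Offset 11: leading byte 0xF1 = 11110001 → 4-byte char #5 = F1 A5 86 AB.
Offset 15: leading byte 0xF3 = 11110011 → 4-byte char #6 = F3 80 A9 A9.
Offset 19: leading byte 0xF1 = 11110001 → 4-byte char #7 = F1 8A A2 90.
Leading byte 0xF1 = 11110001 matches 11110xxx → 4-byte sequence.
Byte 1: 0xF1 = 11110001, payload 001 (3 bits).
Byte 2: 0x8A = 10001010 (10xxxxxx ✓), payload 001010.
Byte 3: 0xA2 = 10100010 (10xxxxxx ✓), payload 100010.
Byte 4: 0x90 = 10010000 (10xxxxxx ✓), payload 010000.
Concatenate: 001001010100010010000 = 0x4A890 (21 bits → U+4A890).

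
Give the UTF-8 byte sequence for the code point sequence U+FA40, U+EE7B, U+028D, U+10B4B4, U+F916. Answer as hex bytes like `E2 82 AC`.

U+FA40: 3-byte form → EF A9 80.
U+EE7B: 3-byte form → EE B9 BB.
U+028D: 2-byte form → CA 8D.
U+10B4B4: 4-byte form → F4 8B 92 B4.
U+F916: 3-byte form → EF A4 96.
Concatenated (15 bytes): EF A9 80 EE B9 BB CA 8D F4 8B 92 B4 EF A4 96.

EF A9 80 EE B9 BB CA 8D F4 8B 92 B4 EF A4 96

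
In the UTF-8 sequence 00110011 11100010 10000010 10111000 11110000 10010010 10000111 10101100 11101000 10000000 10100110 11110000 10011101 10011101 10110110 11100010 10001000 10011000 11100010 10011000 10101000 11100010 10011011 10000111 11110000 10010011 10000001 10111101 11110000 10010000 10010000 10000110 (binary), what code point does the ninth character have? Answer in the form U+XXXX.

Offset 0: leading byte 0x33 = 00110011 → 1-byte char #1 = 33.
Offset 1: leading byte 0xE2 = 11100010 → 3-byte char #2 = E2 82 B8.
Offset 4: leading byte 0xF0 = 11110000 → 4-byte char #3 = F0 92 87 AC.
Offset 8: leading byte 0xE8 = 11101000 → 3-byte char #4 = E8 80 A6.
Offset 11: leading byte 0xF0 = 11110000 → 4-byte char #5 = F0 9D 9D B6.
Offset 15: leading byte 0xE2 = 11100010 → 3-byte char #6 = E2 88 98.
Offset 18: leading byte 0xE2 = 11100010 → 3-byte char #7 = E2 98 A8.
Offset 21: leading byte 0xE2 = 11100010 → 3-byte char #8 = E2 9B 87.
Offset 24: leading byte 0xF0 = 11110000 → 4-byte char #9 = F0 93 81 BD.
Leading byte 0xF0 = 11110000 matches 11110xxx → 4-byte sequence.
Byte 1: 0xF0 = 11110000, payload 000 (3 bits).
Byte 2: 0x93 = 10010011 (10xxxxxx ✓), payload 010011.
Byte 3: 0x81 = 10000001 (10xxxxxx ✓), payload 000001.
Byte 4: 0xBD = 10111101 (10xxxxxx ✓), payload 111101.
Concatenate: 000010011000001111101 = 0x1307D (21 bits → U+1307D).

U+1307D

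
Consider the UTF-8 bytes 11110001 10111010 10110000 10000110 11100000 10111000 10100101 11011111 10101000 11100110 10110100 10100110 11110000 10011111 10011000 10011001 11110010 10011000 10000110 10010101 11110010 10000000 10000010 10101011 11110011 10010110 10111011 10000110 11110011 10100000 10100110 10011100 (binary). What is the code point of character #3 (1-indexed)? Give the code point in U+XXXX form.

U+07E8

Offset 0: leading byte 0xF1 = 11110001 → 4-byte char #1 = F1 BA B0 86.
Offset 4: leading byte 0xE0 = 11100000 → 3-byte char #2 = E0 B8 A5.
Offset 7: leading byte 0xDF = 11011111 → 2-byte char #3 = DF A8.
Leading byte 0xDF = 11011111 matches 110xxxxx → 2-byte sequence.
Byte 1: 0xDF = 11011111, payload 11111 (5 bits).
Byte 2: 0xA8 = 10101000 (10xxxxxx ✓), payload 101000.
Concatenate: 11111101000 = 0x7E8 (11 bits → U+07E8).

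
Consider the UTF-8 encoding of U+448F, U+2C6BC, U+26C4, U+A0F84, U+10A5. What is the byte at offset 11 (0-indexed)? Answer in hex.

0xA0

U+448F → 3-byte form E4 92 8F at offsets 0–2.
U+2C6BC → 4-byte form F0 AC 9A BC at offsets 3–6.
U+26C4 → 3-byte form E2 9B 84 at offsets 7–9.
U+A0F84 → 4-byte form F2 A0 BE 84 at offsets 10–13.
Offset 11 falls in char 4's range; it's byte 2 of F2 A0 BE 84 = 0xA0.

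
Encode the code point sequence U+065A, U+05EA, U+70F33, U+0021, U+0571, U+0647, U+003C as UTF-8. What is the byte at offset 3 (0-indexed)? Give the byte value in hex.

U+065A → 2-byte form D9 9A at offsets 0–1.
U+05EA → 2-byte form D7 AA at offsets 2–3.
Offset 3 falls in char 2's range; it's byte 2 of D7 AA = 0xAA.

0xAA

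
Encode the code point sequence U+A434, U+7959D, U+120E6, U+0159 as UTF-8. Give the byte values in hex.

U+A434: 3-byte form → EA 90 B4.
U+7959D: 4-byte form → F1 B9 96 9D.
U+120E6: 4-byte form → F0 92 83 A6.
U+0159: 2-byte form → C5 99.
Concatenated (13 bytes): EA 90 B4 F1 B9 96 9D F0 92 83 A6 C5 99.

EA 90 B4 F1 B9 96 9D F0 92 83 A6 C5 99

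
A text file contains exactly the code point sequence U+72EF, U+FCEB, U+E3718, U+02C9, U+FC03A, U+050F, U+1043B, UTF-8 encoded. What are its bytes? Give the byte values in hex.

E7 8B AF EF B3 AB F3 A3 9C 98 CB 89 F3 BC 80 BA D4 8F F0 90 90 BB

U+72EF: 3-byte form → E7 8B AF.
U+FCEB: 3-byte form → EF B3 AB.
U+E3718: 4-byte form → F3 A3 9C 98.
U+02C9: 2-byte form → CB 89.
U+FC03A: 4-byte form → F3 BC 80 BA.
U+050F: 2-byte form → D4 8F.
U+1043B: 4-byte form → F0 90 90 BB.
Concatenated (22 bytes): E7 8B AF EF B3 AB F3 A3 9C 98 CB 89 F3 BC 80 BA D4 8F F0 90 90 BB.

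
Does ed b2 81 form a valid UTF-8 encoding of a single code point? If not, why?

Structurally a 3-byte sequence; payload = 0xDC81.
But 0xDC81 is in U+D800–U+DFFF, the surrogate range. Surrogates are not Unicode scalar values and are forbidden in UTF-8.

invalid (encodes a surrogate (U+D800–U+DFFF))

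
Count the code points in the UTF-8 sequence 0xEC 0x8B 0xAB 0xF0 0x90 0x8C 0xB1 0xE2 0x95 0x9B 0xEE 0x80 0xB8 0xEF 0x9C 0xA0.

5

Byte at offset 0: 0xEC = 11101100 → 3-byte char (#1). Advance 3.
Byte at offset 3: 0xF0 = 11110000 → 4-byte char (#2). Advance 4.
Byte at offset 7: 0xE2 = 11100010 → 3-byte char (#3). Advance 3.
Byte at offset 10: 0xEE = 11101110 → 3-byte char (#4). Advance 3.
Byte at offset 13: 0xEF = 11101111 → 3-byte char (#5). Advance 3.
Reached end at offset 16 after 5 code points.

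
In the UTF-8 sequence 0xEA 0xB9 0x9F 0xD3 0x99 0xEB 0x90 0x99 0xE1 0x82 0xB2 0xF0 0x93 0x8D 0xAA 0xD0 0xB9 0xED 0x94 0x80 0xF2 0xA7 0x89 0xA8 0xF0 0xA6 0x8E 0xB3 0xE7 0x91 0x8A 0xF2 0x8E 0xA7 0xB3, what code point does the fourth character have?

Offset 0: leading byte 0xEA = 11101010 → 3-byte char #1 = EA B9 9F.
Offset 3: leading byte 0xD3 = 11010011 → 2-byte char #2 = D3 99.
Offset 5: leading byte 0xEB = 11101011 → 3-byte char #3 = EB 90 99.
Offset 8: leading byte 0xE1 = 11100001 → 3-byte char #4 = E1 82 B2.
Leading byte 0xE1 = 11100001 matches 1110xxxx → 3-byte sequence.
Byte 1: 0xE1 = 11100001, payload 0001 (4 bits).
Byte 2: 0x82 = 10000010 (10xxxxxx ✓), payload 000010.
Byte 3: 0xB2 = 10110010 (10xxxxxx ✓), payload 110010.
Concatenate: 0001000010110010 = 0x10B2 (16 bits → U+10B2).

U+10B2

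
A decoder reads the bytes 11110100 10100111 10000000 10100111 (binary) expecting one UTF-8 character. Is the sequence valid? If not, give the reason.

invalid (encodes a value above U+10FFFF)

Leading byte 0xF4 = 11110100 → 4-byte form.
Payload = 0x127027, which exceeds U+10FFFF, the maximum Unicode code point. (Leading bytes F5–FF, or F4 followed by ≥ 0x90, are invalid.)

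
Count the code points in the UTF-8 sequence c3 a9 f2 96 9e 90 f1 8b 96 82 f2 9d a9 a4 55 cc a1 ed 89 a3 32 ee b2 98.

Byte at offset 0: 0xC3 = 11000011 → 2-byte char (#1). Advance 2.
Byte at offset 2: 0xF2 = 11110010 → 4-byte char (#2). Advance 4.
Byte at offset 6: 0xF1 = 11110001 → 4-byte char (#3). Advance 4.
Byte at offset 10: 0xF2 = 11110010 → 4-byte char (#4). Advance 4.
Byte at offset 14: 0x55 = 01010101 → 1-byte char (#5). Advance 1.
Byte at offset 15: 0xCC = 11001100 → 2-byte char (#6). Advance 2.
Byte at offset 17: 0xED = 11101101 → 3-byte char (#7). Advance 3.
Byte at offset 20: 0x32 = 00110010 → 1-byte char (#8). Advance 1.
Byte at offset 21: 0xEE = 11101110 → 3-byte char (#9). Advance 3.
Reached end at offset 24 after 9 code points.

9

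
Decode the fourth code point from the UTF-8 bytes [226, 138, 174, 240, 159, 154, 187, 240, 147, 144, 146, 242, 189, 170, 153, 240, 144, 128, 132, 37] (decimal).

U+BDA99

Offset 0: leading byte 0xE2 = 11100010 → 3-byte char #1 = E2 8A AE.
Offset 3: leading byte 0xF0 = 11110000 → 4-byte char #2 = F0 9F 9A BB.
Offset 7: leading byte 0xF0 = 11110000 → 4-byte char #3 = F0 93 90 92.
Offset 11: leading byte 0xF2 = 11110010 → 4-byte char #4 = F2 BD AA 99.
Leading byte 0xF2 = 11110010 matches 11110xxx → 4-byte sequence.
Byte 1: 0xF2 = 11110010, payload 010 (3 bits).
Byte 2: 0xBD = 10111101 (10xxxxxx ✓), payload 111101.
Byte 3: 0xAA = 10101010 (10xxxxxx ✓), payload 101010.
Byte 4: 0x99 = 10011001 (10xxxxxx ✓), payload 011001.
Concatenate: 010111101101010011001 = 0xBDA99 (21 bits → U+BDA99).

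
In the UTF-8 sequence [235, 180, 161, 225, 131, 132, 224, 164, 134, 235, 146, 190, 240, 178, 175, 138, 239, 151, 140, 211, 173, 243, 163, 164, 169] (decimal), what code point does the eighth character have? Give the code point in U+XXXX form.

Offset 0: leading byte 0xEB = 11101011 → 3-byte char #1 = EB B4 A1.
Offset 3: leading byte 0xE1 = 11100001 → 3-byte char #2 = E1 83 84.
Offset 6: leading byte 0xE0 = 11100000 → 3-byte char #3 = E0 A4 86.
Offset 9: leading byte 0xEB = 11101011 → 3-byte char #4 = EB 92 BE.
Offset 12: leading byte 0xF0 = 11110000 → 4-byte char #5 = F0 B2 AF 8A.
Offset 16: leading byte 0xEF = 11101111 → 3-byte char #6 = EF 97 8C.
Offset 19: leading byte 0xD3 = 11010011 → 2-byte char #7 = D3 AD.
Offset 21: leading byte 0xF3 = 11110011 → 4-byte char #8 = F3 A3 A4 A9.
Leading byte 0xF3 = 11110011 matches 11110xxx → 4-byte sequence.
Byte 1: 0xF3 = 11110011, payload 011 (3 bits).
Byte 2: 0xA3 = 10100011 (10xxxxxx ✓), payload 100011.
Byte 3: 0xA4 = 10100100 (10xxxxxx ✓), payload 100100.
Byte 4: 0xA9 = 10101001 (10xxxxxx ✓), payload 101001.
Concatenate: 011100011100100101001 = 0xE3929 (21 bits → U+E3929).

U+E3929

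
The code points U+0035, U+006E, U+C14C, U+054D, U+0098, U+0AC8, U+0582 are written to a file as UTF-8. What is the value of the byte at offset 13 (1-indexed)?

1-indexed offset 13 is 0-indexed offset 12.
U+0035 → 1-byte form 35 at offsets 0–0.
U+006E → 1-byte form 6E at offsets 1–1.
U+C14C → 3-byte form EC 85 8C at offsets 2–4.
U+054D → 2-byte form D5 8D at offsets 5–6.
U+0098 → 2-byte form C2 98 at offsets 7–8.
U+0AC8 → 3-byte form E0 AB 88 at offsets 9–11.
U+0582 → 2-byte form D6 82 at offsets 12–13.
Offset 12 falls in char 7's range; it's byte 1 of D6 82 = 0xD6.

0xD6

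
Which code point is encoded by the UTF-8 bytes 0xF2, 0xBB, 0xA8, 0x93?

U+BBA13

Leading byte 0xF2 = 11110010 matches 11110xxx → 4-byte sequence.
Byte 1: 0xF2 = 11110010, payload 010 (3 bits).
Byte 2: 0xBB = 10111011 (10xxxxxx ✓), payload 111011.
Byte 3: 0xA8 = 10101000 (10xxxxxx ✓), payload 101000.
Byte 4: 0x93 = 10010011 (10xxxxxx ✓), payload 010011.
Concatenate: 010111011101000010011 = 0xBBA13 (21 bits → U+BBA13).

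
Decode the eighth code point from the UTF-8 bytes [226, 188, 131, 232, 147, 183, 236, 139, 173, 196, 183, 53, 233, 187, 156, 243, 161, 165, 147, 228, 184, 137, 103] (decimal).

U+4E09

Offset 0: leading byte 0xE2 = 11100010 → 3-byte char #1 = E2 BC 83.
Offset 3: leading byte 0xE8 = 11101000 → 3-byte char #2 = E8 93 B7.
Offset 6: leading byte 0xEC = 11101100 → 3-byte char #3 = EC 8B AD.
Offset 9: leading byte 0xC4 = 11000100 → 2-byte char #4 = C4 B7.
Offset 11: leading byte 0x35 = 00110101 → 1-byte char #5 = 35.
Offset 12: leading byte 0xE9 = 11101001 → 3-byte char #6 = E9 BB 9C.
Offset 15: leading byte 0xF3 = 11110011 → 4-byte char #7 = F3 A1 A5 93.
Offset 19: leading byte 0xE4 = 11100100 → 3-byte char #8 = E4 B8 89.
Leading byte 0xE4 = 11100100 matches 1110xxxx → 3-byte sequence.
Byte 1: 0xE4 = 11100100, payload 0100 (4 bits).
Byte 2: 0xB8 = 10111000 (10xxxxxx ✓), payload 111000.
Byte 3: 0x89 = 10001001 (10xxxxxx ✓), payload 001001.
Concatenate: 0100111000001001 = 0x4E09 (16 bits → U+4E09).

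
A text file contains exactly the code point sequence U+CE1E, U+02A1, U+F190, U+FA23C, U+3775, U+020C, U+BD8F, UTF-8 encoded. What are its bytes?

EC B8 9E CA A1 EF 86 90 F3 BA 88 BC E3 9D B5 C8 8C EB B6 8F

U+CE1E: 3-byte form → EC B8 9E.
U+02A1: 2-byte form → CA A1.
U+F190: 3-byte form → EF 86 90.
U+FA23C: 4-byte form → F3 BA 88 BC.
U+3775: 3-byte form → E3 9D B5.
U+020C: 2-byte form → C8 8C.
U+BD8F: 3-byte form → EB B6 8F.
Concatenated (20 bytes): EC B8 9E CA A1 EF 86 90 F3 BA 88 BC E3 9D B5 C8 8C EB B6 8F.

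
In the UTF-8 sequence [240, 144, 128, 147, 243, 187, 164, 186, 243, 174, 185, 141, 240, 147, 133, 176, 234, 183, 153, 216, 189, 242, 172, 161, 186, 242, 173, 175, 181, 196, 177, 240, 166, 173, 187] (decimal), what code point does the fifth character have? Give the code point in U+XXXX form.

U+ADD9

Offset 0: leading byte 0xF0 = 11110000 → 4-byte char #1 = F0 90 80 93.
Offset 4: leading byte 0xF3 = 11110011 → 4-byte char #2 = F3 BB A4 BA.
Offset 8: leading byte 0xF3 = 11110011 → 4-byte char #3 = F3 AE B9 8D.
Offset 12: leading byte 0xF0 = 11110000 → 4-byte char #4 = F0 93 85 B0.
Offset 16: leading byte 0xEA = 11101010 → 3-byte char #5 = EA B7 99.
Leading byte 0xEA = 11101010 matches 1110xxxx → 3-byte sequence.
Byte 1: 0xEA = 11101010, payload 1010 (4 bits).
Byte 2: 0xB7 = 10110111 (10xxxxxx ✓), payload 110111.
Byte 3: 0x99 = 10011001 (10xxxxxx ✓), payload 011001.
Concatenate: 1010110111011001 = 0xADD9 (16 bits → U+ADD9).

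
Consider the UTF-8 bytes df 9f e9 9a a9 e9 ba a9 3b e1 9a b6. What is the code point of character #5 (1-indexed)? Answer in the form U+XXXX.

U+16B6

Offset 0: leading byte 0xDF = 11011111 → 2-byte char #1 = DF 9F.
Offset 2: leading byte 0xE9 = 11101001 → 3-byte char #2 = E9 9A A9.
Offset 5: leading byte 0xE9 = 11101001 → 3-byte char #3 = E9 BA A9.
Offset 8: leading byte 0x3B = 00111011 → 1-byte char #4 = 3B.
Offset 9: leading byte 0xE1 = 11100001 → 3-byte char #5 = E1 9A B6.
Leading byte 0xE1 = 11100001 matches 1110xxxx → 3-byte sequence.
Byte 1: 0xE1 = 11100001, payload 0001 (4 bits).
Byte 2: 0x9A = 10011010 (10xxxxxx ✓), payload 011010.
Byte 3: 0xB6 = 10110110 (10xxxxxx ✓), payload 110110.
Concatenate: 0001011010110110 = 0x16B6 (16 bits → U+16B6).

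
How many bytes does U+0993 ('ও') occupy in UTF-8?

3

U+0993 = 0x993. UTF-8 uses 1 byte below 0x80, 2 below 0x800, 3 below 0x10000, 4 up to 0x10FFFF. 0x993 is in U+0800–U+FFFF → 3 bytes.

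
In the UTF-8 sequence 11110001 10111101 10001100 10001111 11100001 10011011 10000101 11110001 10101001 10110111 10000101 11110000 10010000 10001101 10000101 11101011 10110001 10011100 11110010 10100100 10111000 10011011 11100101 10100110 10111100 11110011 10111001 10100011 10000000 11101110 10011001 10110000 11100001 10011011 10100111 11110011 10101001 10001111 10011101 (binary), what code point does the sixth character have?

Offset 0: leading byte 0xF1 = 11110001 → 4-byte char #1 = F1 BD 8C 8F.
Offset 4: leading byte 0xE1 = 11100001 → 3-byte char #2 = E1 9B 85.
Offset 7: leading byte 0xF1 = 11110001 → 4-byte char #3 = F1 A9 B7 85.
Offset 11: leading byte 0xF0 = 11110000 → 4-byte char #4 = F0 90 8D 85.
Offset 15: leading byte 0xEB = 11101011 → 3-byte char #5 = EB B1 9C.
Offset 18: leading byte 0xF2 = 11110010 → 4-byte char #6 = F2 A4 B8 9B.
Leading byte 0xF2 = 11110010 matches 11110xxx → 4-byte sequence.
Byte 1: 0xF2 = 11110010, payload 010 (3 bits).
Byte 2: 0xA4 = 10100100 (10xxxxxx ✓), payload 100100.
Byte 3: 0xB8 = 10111000 (10xxxxxx ✓), payload 111000.
Byte 4: 0x9B = 10011011 (10xxxxxx ✓), payload 011011.
Concatenate: 010100100111000011011 = 0xA4E1B (21 bits → U+A4E1B).

U+A4E1B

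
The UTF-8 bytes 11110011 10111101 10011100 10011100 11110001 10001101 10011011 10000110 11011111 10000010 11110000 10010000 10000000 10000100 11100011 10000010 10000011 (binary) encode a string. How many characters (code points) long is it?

Byte at offset 0: 0xF3 = 11110011 → 4-byte char (#1). Advance 4.
Byte at offset 4: 0xF1 = 11110001 → 4-byte char (#2). Advance 4.
Byte at offset 8: 0xDF = 11011111 → 2-byte char (#3). Advance 2.
Byte at offset 10: 0xF0 = 11110000 → 4-byte char (#4). Advance 4.
Byte at offset 14: 0xE3 = 11100011 → 3-byte char (#5). Advance 3.
Reached end at offset 17 after 5 code points.

5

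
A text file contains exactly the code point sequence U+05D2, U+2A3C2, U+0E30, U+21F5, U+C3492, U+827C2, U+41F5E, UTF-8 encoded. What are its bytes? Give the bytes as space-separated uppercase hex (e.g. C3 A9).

U+05D2: 2-byte form → D7 92.
U+2A3C2: 4-byte form → F0 AA 8F 82.
U+0E30: 3-byte form → E0 B8 B0.
U+21F5: 3-byte form → E2 87 B5.
U+C3492: 4-byte form → F3 83 92 92.
U+827C2: 4-byte form → F2 82 9F 82.
U+41F5E: 4-byte form → F1 81 BD 9E.
Concatenated (24 bytes): D7 92 F0 AA 8F 82 E0 B8 B0 E2 87 B5 F3 83 92 92 F2 82 9F 82 F1 81 BD 9E.

D7 92 F0 AA 8F 82 E0 B8 B0 E2 87 B5 F3 83 92 92 F2 82 9F 82 F1 81 BD 9E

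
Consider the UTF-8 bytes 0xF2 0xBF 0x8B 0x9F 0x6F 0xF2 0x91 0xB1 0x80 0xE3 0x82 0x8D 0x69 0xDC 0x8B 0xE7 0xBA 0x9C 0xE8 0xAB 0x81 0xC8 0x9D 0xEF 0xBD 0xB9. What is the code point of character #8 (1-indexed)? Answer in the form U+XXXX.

Offset 0: leading byte 0xF2 = 11110010 → 4-byte char #1 = F2 BF 8B 9F.
Offset 4: leading byte 0x6F = 01101111 → 1-byte char #2 = 6F.
Offset 5: leading byte 0xF2 = 11110010 → 4-byte char #3 = F2 91 B1 80.
Offset 9: leading byte 0xE3 = 11100011 → 3-byte char #4 = E3 82 8D.
Offset 12: leading byte 0x69 = 01101001 → 1-byte char #5 = 69.
Offset 13: leading byte 0xDC = 11011100 → 2-byte char #6 = DC 8B.
Offset 15: leading byte 0xE7 = 11100111 → 3-byte char #7 = E7 BA 9C.
Offset 18: leading byte 0xE8 = 11101000 → 3-byte char #8 = E8 AB 81.
Leading byte 0xE8 = 11101000 matches 1110xxxx → 3-byte sequence.
Byte 1: 0xE8 = 11101000, payload 1000 (4 bits).
Byte 2: 0xAB = 10101011 (10xxxxxx ✓), payload 101011.
Byte 3: 0x81 = 10000001 (10xxxxxx ✓), payload 000001.
Concatenate: 1000101011000001 = 0x8AC1 (16 bits → U+8AC1).

U+8AC1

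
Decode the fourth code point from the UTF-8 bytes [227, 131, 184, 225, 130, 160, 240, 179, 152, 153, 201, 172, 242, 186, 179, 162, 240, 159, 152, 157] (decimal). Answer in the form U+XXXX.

Offset 0: leading byte 0xE3 = 11100011 → 3-byte char #1 = E3 83 B8.
Offset 3: leading byte 0xE1 = 11100001 → 3-byte char #2 = E1 82 A0.
Offset 6: leading byte 0xF0 = 11110000 → 4-byte char #3 = F0 B3 98 99.
Offset 10: leading byte 0xC9 = 11001001 → 2-byte char #4 = C9 AC.
Leading byte 0xC9 = 11001001 matches 110xxxxx → 2-byte sequence.
Byte 1: 0xC9 = 11001001, payload 01001 (5 bits).
Byte 2: 0xAC = 10101100 (10xxxxxx ✓), payload 101100.
Concatenate: 01001101100 = 0x26C (11 bits → U+026C).

U+026C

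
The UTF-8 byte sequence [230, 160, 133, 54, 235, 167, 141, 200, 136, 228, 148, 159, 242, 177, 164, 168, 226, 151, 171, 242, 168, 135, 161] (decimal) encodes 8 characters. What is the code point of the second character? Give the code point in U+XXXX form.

Offset 0: leading byte 0xE6 = 11100110 → 3-byte char #1 = E6 A0 85.
Offset 3: leading byte 0x36 = 00110110 → 1-byte char #2 = 36.
Leading byte 0x36 = 00110110 matches 0xxxxxxx → 1-byte sequence.
Byte 1: 0x36 = 00110110, payload 0110110 (7 bits).
Concatenate: 0110110 = 0x36 (7 bits → U+0036).

U+0036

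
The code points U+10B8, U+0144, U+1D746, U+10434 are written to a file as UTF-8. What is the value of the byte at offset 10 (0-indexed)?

0x90

U+10B8 → 3-byte form E1 82 B8 at offsets 0–2.
U+0144 → 2-byte form C5 84 at offsets 3–4.
U+1D746 → 4-byte form F0 9D 9D 86 at offsets 5–8.
U+10434 → 4-byte form F0 90 90 B4 at offsets 9–12.
Offset 10 falls in char 4's range; it's byte 2 of F0 90 90 B4 = 0x90.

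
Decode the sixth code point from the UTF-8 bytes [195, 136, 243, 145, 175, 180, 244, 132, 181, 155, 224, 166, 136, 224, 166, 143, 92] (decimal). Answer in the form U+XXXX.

Offset 0: leading byte 0xC3 = 11000011 → 2-byte char #1 = C3 88.
Offset 2: leading byte 0xF3 = 11110011 → 4-byte char #2 = F3 91 AF B4.
Offset 6: leading byte 0xF4 = 11110100 → 4-byte char #3 = F4 84 B5 9B.
Offset 10: leading byte 0xE0 = 11100000 → 3-byte char #4 = E0 A6 88.
Offset 13: leading byte 0xE0 = 11100000 → 3-byte char #5 = E0 A6 8F.
Offset 16: leading byte 0x5C = 01011100 → 1-byte char #6 = 5C.
Leading byte 0x5C = 01011100 matches 0xxxxxxx → 1-byte sequence.
Byte 1: 0x5C = 01011100, payload 1011100 (7 bits).
Concatenate: 1011100 = 0x5C (7 bits → U+005C).

U+005C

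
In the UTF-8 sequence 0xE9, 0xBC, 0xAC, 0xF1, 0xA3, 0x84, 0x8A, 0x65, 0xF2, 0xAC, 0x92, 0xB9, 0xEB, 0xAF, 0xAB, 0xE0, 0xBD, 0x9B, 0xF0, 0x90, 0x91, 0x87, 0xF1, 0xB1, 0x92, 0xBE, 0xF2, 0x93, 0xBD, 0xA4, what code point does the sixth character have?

Offset 0: leading byte 0xE9 = 11101001 → 3-byte char #1 = E9 BC AC.
Offset 3: leading byte 0xF1 = 11110001 → 4-byte char #2 = F1 A3 84 8A.
Offset 7: leading byte 0x65 = 01100101 → 1-byte char #3 = 65.
Offset 8: leading byte 0xF2 = 11110010 → 4-byte char #4 = F2 AC 92 B9.
Offset 12: leading byte 0xEB = 11101011 → 3-byte char #5 = EB AF AB.
Offset 15: leading byte 0xE0 = 11100000 → 3-byte char #6 = E0 BD 9B.
Leading byte 0xE0 = 11100000 matches 1110xxxx → 3-byte sequence.
Byte 1: 0xE0 = 11100000, payload 0000 (4 bits).
Byte 2: 0xBD = 10111101 (10xxxxxx ✓), payload 111101.
Byte 3: 0x9B = 10011011 (10xxxxxx ✓), payload 011011.
Concatenate: 0000111101011011 = 0xF5B (16 bits → U+0F5B).

U+0F5B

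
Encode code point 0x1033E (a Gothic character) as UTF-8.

U+1033E = 0x1033E = 66366 decimal. In range U+10000–U+10FFFF → 4-byte form: 11110xxx 10xxxxxx 10xxxxxx 10xxxxxx.
Binary (21 bits): 000010000001100111110.
Split 3+6+6+6: 000 | 010000 | 001100 | 111110.
Byte 1: 11110000 = 0xF0.
Byte 2: 10010000 = 0x90.
Byte 3: 10001100 = 0x8C.
Byte 4: 10111110 = 0xBE.

F0 90 8C BE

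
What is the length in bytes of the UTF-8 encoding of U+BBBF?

3

U+BBBF = 0xBBBF. UTF-8 uses 1 byte below 0x80, 2 below 0x800, 3 below 0x10000, 4 up to 0x10FFFF. 0xBBBF is in U+0800–U+FFFF → 3 bytes.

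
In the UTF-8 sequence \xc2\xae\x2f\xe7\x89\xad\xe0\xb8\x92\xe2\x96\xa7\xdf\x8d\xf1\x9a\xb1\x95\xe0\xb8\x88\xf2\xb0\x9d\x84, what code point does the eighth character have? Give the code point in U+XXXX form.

Offset 0: leading byte 0xC2 = 11000010 → 2-byte char #1 = C2 AE.
Offset 2: leading byte 0x2F = 00101111 → 1-byte char #2 = 2F.
Offset 3: leading byte 0xE7 = 11100111 → 3-byte char #3 = E7 89 AD.
Offset 6: leading byte 0xE0 = 11100000 → 3-byte char #4 = E0 B8 92.
Offset 9: leading byte 0xE2 = 11100010 → 3-byte char #5 = E2 96 A7.
Offset 12: leading byte 0xDF = 11011111 → 2-byte char #6 = DF 8D.
Offset 14: leading byte 0xF1 = 11110001 → 4-byte char #7 = F1 9A B1 95.
Offset 18: leading byte 0xE0 = 11100000 → 3-byte char #8 = E0 B8 88.
Leading byte 0xE0 = 11100000 matches 1110xxxx → 3-byte sequence.
Byte 1: 0xE0 = 11100000, payload 0000 (4 bits).
Byte 2: 0xB8 = 10111000 (10xxxxxx ✓), payload 111000.
Byte 3: 0x88 = 10001000 (10xxxxxx ✓), payload 001000.
Concatenate: 0000111000001000 = 0xE08 (16 bits → U+0E08).

U+0E08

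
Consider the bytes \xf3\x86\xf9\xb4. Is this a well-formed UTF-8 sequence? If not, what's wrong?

Leading byte 0xF3 = 11110011 → 4-byte form.
Byte 3 is 0xF9 = 11111001, which is not 10xxxxxx — expected a continuation byte.

invalid (non-continuation byte where continuation expected)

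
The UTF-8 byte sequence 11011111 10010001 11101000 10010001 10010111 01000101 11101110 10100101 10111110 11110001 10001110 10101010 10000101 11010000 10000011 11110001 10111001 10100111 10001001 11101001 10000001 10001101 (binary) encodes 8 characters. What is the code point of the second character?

U+8457

Offset 0: leading byte 0xDF = 11011111 → 2-byte char #1 = DF 91.
Offset 2: leading byte 0xE8 = 11101000 → 3-byte char #2 = E8 91 97.
Leading byte 0xE8 = 11101000 matches 1110xxxx → 3-byte sequence.
Byte 1: 0xE8 = 11101000, payload 1000 (4 bits).
Byte 2: 0x91 = 10010001 (10xxxxxx ✓), payload 010001.
Byte 3: 0x97 = 10010111 (10xxxxxx ✓), payload 010111.
Concatenate: 1000010001010111 = 0x8457 (16 bits → U+8457).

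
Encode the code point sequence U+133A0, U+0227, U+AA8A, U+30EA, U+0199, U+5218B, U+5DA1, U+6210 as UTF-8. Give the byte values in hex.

F0 93 8E A0 C8 A7 EA AA 8A E3 83 AA C6 99 F1 92 86 8B E5 B6 A1 E6 88 90

U+133A0: 4-byte form → F0 93 8E A0.
U+0227: 2-byte form → C8 A7.
U+AA8A: 3-byte form → EA AA 8A.
U+30EA: 3-byte form → E3 83 AA.
U+0199: 2-byte form → C6 99.
U+5218B: 4-byte form → F1 92 86 8B.
U+5DA1: 3-byte form → E5 B6 A1.
U+6210: 3-byte form → E6 88 90.
Concatenated (24 bytes): F0 93 8E A0 C8 A7 EA AA 8A E3 83 AA C6 99 F1 92 86 8B E5 B6 A1 E6 88 90.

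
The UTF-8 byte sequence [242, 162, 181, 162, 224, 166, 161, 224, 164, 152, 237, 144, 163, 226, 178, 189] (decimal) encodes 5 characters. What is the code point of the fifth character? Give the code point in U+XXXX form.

Offset 0: leading byte 0xF2 = 11110010 → 4-byte char #1 = F2 A2 B5 A2.
Offset 4: leading byte 0xE0 = 11100000 → 3-byte char #2 = E0 A6 A1.
Offset 7: leading byte 0xE0 = 11100000 → 3-byte char #3 = E0 A4 98.
Offset 10: leading byte 0xED = 11101101 → 3-byte char #4 = ED 90 A3.
Offset 13: leading byte 0xE2 = 11100010 → 3-byte char #5 = E2 B2 BD.
Leading byte 0xE2 = 11100010 matches 1110xxxx → 3-byte sequence.
Byte 1: 0xE2 = 11100010, payload 0010 (4 bits).
Byte 2: 0xB2 = 10110010 (10xxxxxx ✓), payload 110010.
Byte 3: 0xBD = 10111101 (10xxxxxx ✓), payload 111101.
Concatenate: 0010110010111101 = 0x2CBD (16 bits → U+2CBD).

U+2CBD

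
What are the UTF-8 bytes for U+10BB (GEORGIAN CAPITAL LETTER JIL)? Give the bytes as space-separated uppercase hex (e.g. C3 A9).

E1 82 BB

U+10BB = 0x10BB = 4283 decimal. In range U+0800–U+FFFF → 3-byte form: 1110xxxx 10xxxxxx 10xxxxxx.
Binary (16 bits): 0001000010111011.
Split 4+6+6: 0001 | 000010 | 111011.
Byte 1: 11100001 = 0xE1.
Byte 2: 10000010 = 0x82.
Byte 3: 10111011 = 0xBB.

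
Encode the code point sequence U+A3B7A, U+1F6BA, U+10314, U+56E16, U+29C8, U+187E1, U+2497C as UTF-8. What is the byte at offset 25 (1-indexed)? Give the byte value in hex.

1-indexed offset 25 is 0-indexed offset 24.
U+A3B7A → 4-byte form F2 A3 AD BA at offsets 0–3.
U+1F6BA → 4-byte form F0 9F 9A BA at offsets 4–7.
U+10314 → 4-byte form F0 90 8C 94 at offsets 8–11.
U+56E16 → 4-byte form F1 96 B8 96 at offsets 12–15.
U+29C8 → 3-byte form E2 A7 88 at offsets 16–18.
U+187E1 → 4-byte form F0 98 9F A1 at offsets 19–22.
U+2497C → 4-byte form F0 A4 A5 BC at offsets 23–26.
Offset 24 falls in char 7's range; it's byte 2 of F0 A4 A5 BC = 0xA4.

0xA4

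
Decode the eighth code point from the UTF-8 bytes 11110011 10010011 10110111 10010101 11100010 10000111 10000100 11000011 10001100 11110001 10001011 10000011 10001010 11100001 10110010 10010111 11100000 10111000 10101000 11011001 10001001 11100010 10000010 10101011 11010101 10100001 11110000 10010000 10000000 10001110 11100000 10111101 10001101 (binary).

U+20AB

Offset 0: leading byte 0xF3 = 11110011 → 4-byte char #1 = F3 93 B7 95.
Offset 4: leading byte 0xE2 = 11100010 → 3-byte char #2 = E2 87 84.
Offset 7: leading byte 0xC3 = 11000011 → 2-byte char #3 = C3 8C.
Offset 9: leading byte 0xF1 = 11110001 → 4-byte char #4 = F1 8B 83 8A.
Offset 13: leading byte 0xE1 = 11100001 → 3-byte char #5 = E1 B2 97.
Offset 16: leading byte 0xE0 = 11100000 → 3-byte char #6 = E0 B8 A8.
Offset 19: leading byte 0xD9 = 11011001 → 2-byte char #7 = D9 89.
Offset 21: leading byte 0xE2 = 11100010 → 3-byte char #8 = E2 82 AB.
Leading byte 0xE2 = 11100010 matches 1110xxxx → 3-byte sequence.
Byte 1: 0xE2 = 11100010, payload 0010 (4 bits).
Byte 2: 0x82 = 10000010 (10xxxxxx ✓), payload 000010.
Byte 3: 0xAB = 10101011 (10xxxxxx ✓), payload 101011.
Concatenate: 0010000010101011 = 0x20AB (16 bits → U+20AB).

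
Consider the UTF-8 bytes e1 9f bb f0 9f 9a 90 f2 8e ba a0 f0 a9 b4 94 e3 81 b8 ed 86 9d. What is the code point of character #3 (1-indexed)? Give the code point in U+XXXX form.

Offset 0: leading byte 0xE1 = 11100001 → 3-byte char #1 = E1 9F BB.
Offset 3: leading byte 0xF0 = 11110000 → 4-byte char #2 = F0 9F 9A 90.
Offset 7: leading byte 0xF2 = 11110010 → 4-byte char #3 = F2 8E BA A0.
Leading byte 0xF2 = 11110010 matches 11110xxx → 4-byte sequence.
Byte 1: 0xF2 = 11110010, payload 010 (3 bits).
Byte 2: 0x8E = 10001110 (10xxxxxx ✓), payload 001110.
Byte 3: 0xBA = 10111010 (10xxxxxx ✓), payload 111010.
Byte 4: 0xA0 = 10100000 (10xxxxxx ✓), payload 100000.
Concatenate: 010001110111010100000 = 0x8EEA0 (21 bits → U+8EEA0).

U+8EEA0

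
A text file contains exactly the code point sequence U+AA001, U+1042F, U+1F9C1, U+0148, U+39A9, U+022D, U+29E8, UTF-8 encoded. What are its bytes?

U+AA001: 4-byte form → F2 AA 80 81.
U+1042F: 4-byte form → F0 90 90 AF.
U+1F9C1: 4-byte form → F0 9F A7 81.
U+0148: 2-byte form → C5 88.
U+39A9: 3-byte form → E3 A6 A9.
U+022D: 2-byte form → C8 AD.
U+29E8: 3-byte form → E2 A7 A8.
Concatenated (22 bytes): F2 AA 80 81 F0 90 90 AF F0 9F A7 81 C5 88 E3 A6 A9 C8 AD E2 A7 A8.

F2 AA 80 81 F0 90 90 AF F0 9F A7 81 C5 88 E3 A6 A9 C8 AD E2 A7 A8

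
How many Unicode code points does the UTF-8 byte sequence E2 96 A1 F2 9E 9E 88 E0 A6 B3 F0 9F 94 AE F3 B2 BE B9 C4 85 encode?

6

Byte at offset 0: 0xE2 = 11100010 → 3-byte char (#1). Advance 3.
Byte at offset 3: 0xF2 = 11110010 → 4-byte char (#2). Advance 4.
Byte at offset 7: 0xE0 = 11100000 → 3-byte char (#3). Advance 3.
Byte at offset 10: 0xF0 = 11110000 → 4-byte char (#4). Advance 4.
Byte at offset 14: 0xF3 = 11110011 → 4-byte char (#5). Advance 4.
Byte at offset 18: 0xC4 = 11000100 → 2-byte char (#6). Advance 2.
Reached end at offset 20 after 6 code points.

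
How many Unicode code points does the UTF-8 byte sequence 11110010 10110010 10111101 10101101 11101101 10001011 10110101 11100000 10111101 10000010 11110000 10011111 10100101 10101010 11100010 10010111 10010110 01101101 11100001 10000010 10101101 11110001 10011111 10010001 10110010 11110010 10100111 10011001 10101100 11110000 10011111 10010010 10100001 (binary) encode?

10

Byte at offset 0: 0xF2 = 11110010 → 4-byte char (#1). Advance 4.
Byte at offset 4: 0xED = 11101101 → 3-byte char (#2). Advance 3.
Byte at offset 7: 0xE0 = 11100000 → 3-byte char (#3). Advance 3.
Byte at offset 10: 0xF0 = 11110000 → 4-byte char (#4). Advance 4.
Byte at offset 14: 0xE2 = 11100010 → 3-byte char (#5). Advance 3.
Byte at offset 17: 0x6D = 01101101 → 1-byte char (#6). Advance 1.
Byte at offset 18: 0xE1 = 11100001 → 3-byte char (#7). Advance 3.
Byte at offset 21: 0xF1 = 11110001 → 4-byte char (#8). Advance 4.
Byte at offset 25: 0xF2 = 11110010 → 4-byte char (#9). Advance 4.
Byte at offset 29: 0xF0 = 11110000 → 4-byte char (#10). Advance 4.
Reached end at offset 33 after 10 code points.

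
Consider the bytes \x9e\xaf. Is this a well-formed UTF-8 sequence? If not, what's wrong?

Byte 0x9E = 10011110 has the form 10xxxxxx — a continuation byte — but there is no preceding leading byte.

invalid (continuation byte with no leading byte)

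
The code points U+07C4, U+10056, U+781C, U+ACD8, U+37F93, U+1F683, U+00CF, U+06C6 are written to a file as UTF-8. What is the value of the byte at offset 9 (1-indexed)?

0x9C

1-indexed offset 9 is 0-indexed offset 8.
U+07C4 → 2-byte form DF 84 at offsets 0–1.
U+10056 → 4-byte form F0 90 81 96 at offsets 2–5.
U+781C → 3-byte form E7 A0 9C at offsets 6–8.
Offset 8 falls in char 3's range; it's byte 3 of E7 A0 9C = 0x9C.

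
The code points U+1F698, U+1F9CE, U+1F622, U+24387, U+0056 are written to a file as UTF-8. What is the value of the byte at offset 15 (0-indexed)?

U+1F698 → 4-byte form F0 9F 9A 98 at offsets 0–3.
U+1F9CE → 4-byte form F0 9F A7 8E at offsets 4–7.
U+1F622 → 4-byte form F0 9F 98 A2 at offsets 8–11.
U+24387 → 4-byte form F0 A4 8E 87 at offsets 12–15.
Offset 15 falls in char 4's range; it's byte 4 of F0 A4 8E 87 = 0x87.

0x87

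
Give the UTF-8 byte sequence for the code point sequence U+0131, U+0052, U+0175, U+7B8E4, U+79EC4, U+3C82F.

C4 B1 52 C5 B5 F1 BB A3 A4 F1 B9 BB 84 F0 BC A0 AF

U+0131: 2-byte form → C4 B1.
U+0052: 1-byte form → 52.
U+0175: 2-byte form → C5 B5.
U+7B8E4: 4-byte form → F1 BB A3 A4.
U+79EC4: 4-byte form → F1 B9 BB 84.
U+3C82F: 4-byte form → F0 BC A0 AF.
Concatenated (17 bytes): C4 B1 52 C5 B5 F1 BB A3 A4 F1 B9 BB 84 F0 BC A0 AF.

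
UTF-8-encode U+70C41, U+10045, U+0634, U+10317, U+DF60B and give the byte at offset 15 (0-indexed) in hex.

0x9F

U+70C41 → 4-byte form F1 B0 B1 81 at offsets 0–3.
U+10045 → 4-byte form F0 90 81 85 at offsets 4–7.
U+0634 → 2-byte form D8 B4 at offsets 8–9.
U+10317 → 4-byte form F0 90 8C 97 at offsets 10–13.
U+DF60B → 4-byte form F3 9F 98 8B at offsets 14–17.
Offset 15 falls in char 5's range; it's byte 2 of F3 9F 98 8B = 0x9F.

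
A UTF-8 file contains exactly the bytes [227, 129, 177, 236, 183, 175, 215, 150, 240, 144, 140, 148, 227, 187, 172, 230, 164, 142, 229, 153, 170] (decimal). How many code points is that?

7

Byte at offset 0: 0xE3 = 11100011 → 3-byte char (#1). Advance 3.
Byte at offset 3: 0xEC = 11101100 → 3-byte char (#2). Advance 3.
Byte at offset 6: 0xD7 = 11010111 → 2-byte char (#3). Advance 2.
Byte at offset 8: 0xF0 = 11110000 → 4-byte char (#4). Advance 4.
Byte at offset 12: 0xE3 = 11100011 → 3-byte char (#5). Advance 3.
Byte at offset 15: 0xE6 = 11100110 → 3-byte char (#6). Advance 3.
Byte at offset 18: 0xE5 = 11100101 → 3-byte char (#7). Advance 3.
Reached end at offset 21 after 7 code points.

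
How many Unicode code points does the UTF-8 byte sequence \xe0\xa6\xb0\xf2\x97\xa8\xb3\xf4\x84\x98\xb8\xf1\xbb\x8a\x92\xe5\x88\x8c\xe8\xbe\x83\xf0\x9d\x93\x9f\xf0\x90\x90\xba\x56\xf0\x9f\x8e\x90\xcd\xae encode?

11

Byte at offset 0: 0xE0 = 11100000 → 3-byte char (#1). Advance 3.
Byte at offset 3: 0xF2 = 11110010 → 4-byte char (#2). Advance 4.
Byte at offset 7: 0xF4 = 11110100 → 4-byte char (#3). Advance 4.
Byte at offset 11: 0xF1 = 11110001 → 4-byte char (#4). Advance 4.
Byte at offset 15: 0xE5 = 11100101 → 3-byte char (#5). Advance 3.
Byte at offset 18: 0xE8 = 11101000 → 3-byte char (#6). Advance 3.
Byte at offset 21: 0xF0 = 11110000 → 4-byte char (#7). Advance 4.
Byte at offset 25: 0xF0 = 11110000 → 4-byte char (#8). Advance 4.
Byte at offset 29: 0x56 = 01010110 → 1-byte char (#9). Advance 1.
Byte at offset 30: 0xF0 = 11110000 → 4-byte char (#10). Advance 4.
Byte at offset 34: 0xCD = 11001101 → 2-byte char (#11). Advance 2.
Reached end at offset 36 after 11 code points.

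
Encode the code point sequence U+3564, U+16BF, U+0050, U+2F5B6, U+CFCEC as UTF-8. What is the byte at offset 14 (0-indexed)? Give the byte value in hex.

U+3564 → 3-byte form E3 95 A4 at offsets 0–2.
U+16BF → 3-byte form E1 9A BF at offsets 3–5.
U+0050 → 1-byte form 50 at offsets 6–6.
U+2F5B6 → 4-byte form F0 AF 96 B6 at offsets 7–10.
U+CFCEC → 4-byte form F3 8F B3 AC at offsets 11–14.
Offset 14 falls in char 5's range; it's byte 4 of F3 8F B3 AC = 0xAC.

0xAC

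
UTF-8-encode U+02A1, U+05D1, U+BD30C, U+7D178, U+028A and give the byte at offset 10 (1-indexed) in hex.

1-indexed offset 10 is 0-indexed offset 9.
U+02A1 → 2-byte form CA A1 at offsets 0–1.
U+05D1 → 2-byte form D7 91 at offsets 2–3.
U+BD30C → 4-byte form F2 BD 8C 8C at offsets 4–7.
U+7D178 → 4-byte form F1 BD 85 B8 at offsets 8–11.
Offset 9 falls in char 4's range; it's byte 2 of F1 BD 85 B8 = 0xBD.

0xBD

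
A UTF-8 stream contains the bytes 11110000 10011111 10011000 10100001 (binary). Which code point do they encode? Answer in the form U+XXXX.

Leading byte 0xF0 = 11110000 matches 11110xxx → 4-byte sequence.
Byte 1: 0xF0 = 11110000, payload 000 (3 bits).
Byte 2: 0x9F = 10011111 (10xxxxxx ✓), payload 011111.
Byte 3: 0x98 = 10011000 (10xxxxxx ✓), payload 011000.
Byte 4: 0xA1 = 10100001 (10xxxxxx ✓), payload 100001.
Concatenate: 000011111011000100001 = 0x1F621 (21 bits → U+1F621).

U+1F621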